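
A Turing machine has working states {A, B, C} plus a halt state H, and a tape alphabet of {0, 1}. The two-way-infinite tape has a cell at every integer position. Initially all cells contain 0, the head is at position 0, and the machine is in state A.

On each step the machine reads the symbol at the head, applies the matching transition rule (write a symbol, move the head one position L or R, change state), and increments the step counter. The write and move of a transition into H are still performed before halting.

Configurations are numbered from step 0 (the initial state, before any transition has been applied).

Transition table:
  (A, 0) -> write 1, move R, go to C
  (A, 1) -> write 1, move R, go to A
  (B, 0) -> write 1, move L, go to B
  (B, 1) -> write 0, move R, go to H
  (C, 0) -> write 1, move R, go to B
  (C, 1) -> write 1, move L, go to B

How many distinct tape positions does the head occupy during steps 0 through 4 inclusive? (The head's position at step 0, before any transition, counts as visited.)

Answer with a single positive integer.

Step 1: in state A at pos 0, read 0 -> (A,0)->write 1,move R,goto C. Now: state=C, head=1, tape[-1..2]=0100 (head:   ^)
Step 2: in state C at pos 1, read 0 -> (C,0)->write 1,move R,goto B. Now: state=B, head=2, tape[-1..3]=01100 (head:    ^)
Step 3: in state B at pos 2, read 0 -> (B,0)->write 1,move L,goto B. Now: state=B, head=1, tape[-1..3]=01110 (head:   ^)
Step 4: in state B at pos 1, read 1 -> (B,1)->write 0,move R,goto H. Now: state=H, head=2, tape[-1..3]=01010 (head:    ^)
Head positions at steps 0..4: starting at 0, distinct positions visited = {0, 1, 2} -> 3 position(s)

Answer: 3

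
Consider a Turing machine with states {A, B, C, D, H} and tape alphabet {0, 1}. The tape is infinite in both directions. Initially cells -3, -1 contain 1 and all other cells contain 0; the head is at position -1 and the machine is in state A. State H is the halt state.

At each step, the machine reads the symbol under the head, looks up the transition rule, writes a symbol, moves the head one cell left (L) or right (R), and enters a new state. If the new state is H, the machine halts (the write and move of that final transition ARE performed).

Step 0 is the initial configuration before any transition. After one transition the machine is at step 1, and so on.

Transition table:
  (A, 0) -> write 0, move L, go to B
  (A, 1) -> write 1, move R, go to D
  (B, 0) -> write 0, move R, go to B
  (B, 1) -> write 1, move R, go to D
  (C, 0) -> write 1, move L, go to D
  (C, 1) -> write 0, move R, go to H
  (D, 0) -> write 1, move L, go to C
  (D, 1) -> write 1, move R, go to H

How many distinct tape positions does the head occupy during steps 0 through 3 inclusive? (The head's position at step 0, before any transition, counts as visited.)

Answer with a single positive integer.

Step 1: in state A at pos -1, read 1 -> (A,1)->write 1,move R,goto D. Now: state=D, head=0, tape[-4..1]=010100 (head:     ^)
Step 2: in state D at pos 0, read 0 -> (D,0)->write 1,move L,goto C. Now: state=C, head=-1, tape[-4..1]=010110 (head:    ^)
Step 3: in state C at pos -1, read 1 -> (C,1)->write 0,move R,goto H. Now: state=H, head=0, tape[-4..1]=010010 (head:     ^)
Head positions at steps 0..3: starting at -1, distinct positions visited = {-1, 0} -> 2 position(s)

Answer: 2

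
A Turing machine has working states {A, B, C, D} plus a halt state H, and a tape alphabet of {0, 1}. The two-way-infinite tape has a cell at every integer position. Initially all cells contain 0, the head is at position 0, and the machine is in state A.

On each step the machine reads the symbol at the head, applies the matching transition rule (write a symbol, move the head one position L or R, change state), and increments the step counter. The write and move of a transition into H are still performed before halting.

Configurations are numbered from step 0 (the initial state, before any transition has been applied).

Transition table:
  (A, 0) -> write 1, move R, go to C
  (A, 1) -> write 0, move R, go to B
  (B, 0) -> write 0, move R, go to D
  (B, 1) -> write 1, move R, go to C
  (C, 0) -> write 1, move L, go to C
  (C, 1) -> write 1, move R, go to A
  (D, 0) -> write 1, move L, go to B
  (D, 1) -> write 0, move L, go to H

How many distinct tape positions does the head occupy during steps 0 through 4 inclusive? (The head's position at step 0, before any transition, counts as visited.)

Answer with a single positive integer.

Step 1: in state A at pos 0, read 0 -> (A,0)->write 1,move R,goto C. Now: state=C, head=1, tape[-1..2]=0100 (head:   ^)
Step 2: in state C at pos 1, read 0 -> (C,0)->write 1,move L,goto C. Now: state=C, head=0, tape[-1..2]=0110 (head:  ^)
Step 3: in state C at pos 0, read 1 -> (C,1)->write 1,move R,goto A. Now: state=A, head=1, tape[-1..2]=0110 (head:   ^)
Step 4: in state A at pos 1, read 1 -> (A,1)->write 0,move R,goto B. Now: state=B, head=2, tape[-1..3]=01000 (head:    ^)
Head positions at steps 0..4: starting at 0, distinct positions visited = {0, 1, 2} -> 3 position(s)

Answer: 3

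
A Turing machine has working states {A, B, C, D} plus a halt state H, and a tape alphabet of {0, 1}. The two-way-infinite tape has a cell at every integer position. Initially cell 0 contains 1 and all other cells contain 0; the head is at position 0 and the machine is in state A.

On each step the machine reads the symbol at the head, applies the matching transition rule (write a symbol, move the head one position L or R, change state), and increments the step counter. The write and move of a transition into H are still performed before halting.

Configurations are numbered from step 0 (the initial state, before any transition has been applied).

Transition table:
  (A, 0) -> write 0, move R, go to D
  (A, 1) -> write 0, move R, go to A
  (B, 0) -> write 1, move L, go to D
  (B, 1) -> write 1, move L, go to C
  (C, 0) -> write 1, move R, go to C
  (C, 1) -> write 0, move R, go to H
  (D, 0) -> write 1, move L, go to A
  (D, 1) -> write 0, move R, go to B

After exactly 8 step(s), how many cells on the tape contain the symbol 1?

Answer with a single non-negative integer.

Step 1: in state A at pos 0, read 1 -> (A,1)->write 0,move R,goto A. Now: state=A, head=1, tape[-1..2]=0000 (head:   ^)
Step 2: in state A at pos 1, read 0 -> (A,0)->write 0,move R,goto D. Now: state=D, head=2, tape[-1..3]=00000 (head:    ^)
Step 3: in state D at pos 2, read 0 -> (D,0)->write 1,move L,goto A. Now: state=A, head=1, tape[-1..3]=00010 (head:   ^)
Step 4: in state A at pos 1, read 0 -> (A,0)->write 0,move R,goto D. Now: state=D, head=2, tape[-1..3]=00010 (head:    ^)
Step 5: in state D at pos 2, read 1 -> (D,1)->write 0,move R,goto B. Now: state=B, head=3, tape[-1..4]=000000 (head:     ^)
Step 6: in state B at pos 3, read 0 -> (B,0)->write 1,move L,goto D. Now: state=D, head=2, tape[-1..4]=000010 (head:    ^)
Step 7: in state D at pos 2, read 0 -> (D,0)->write 1,move L,goto A. Now: state=A, head=1, tape[-1..4]=000110 (head:   ^)
Step 8: in state A at pos 1, read 0 -> (A,0)->write 0,move R,goto D. Now: state=D, head=2, tape[-1..4]=000110 (head:    ^)
Cells containing 1 after step 8: {2, 3} -> 2 cell(s)

Answer: 2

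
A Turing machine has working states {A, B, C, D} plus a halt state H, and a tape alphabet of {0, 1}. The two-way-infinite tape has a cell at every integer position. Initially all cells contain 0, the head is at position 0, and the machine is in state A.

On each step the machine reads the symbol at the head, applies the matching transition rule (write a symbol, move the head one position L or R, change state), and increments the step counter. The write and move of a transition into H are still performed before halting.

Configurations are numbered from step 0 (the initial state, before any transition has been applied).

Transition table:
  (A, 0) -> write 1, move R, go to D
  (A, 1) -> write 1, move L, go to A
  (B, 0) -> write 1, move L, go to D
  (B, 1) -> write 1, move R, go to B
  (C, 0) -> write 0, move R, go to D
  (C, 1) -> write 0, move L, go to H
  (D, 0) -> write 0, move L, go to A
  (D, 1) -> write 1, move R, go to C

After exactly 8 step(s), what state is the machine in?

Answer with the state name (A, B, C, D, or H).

Answer: D

Derivation:
Step 1: in state A at pos 0, read 0 -> (A,0)->write 1,move R,goto D. Now: state=D, head=1, tape[-1..2]=0100 (head:   ^)
Step 2: in state D at pos 1, read 0 -> (D,0)->write 0,move L,goto A. Now: state=A, head=0, tape[-1..2]=0100 (head:  ^)
Step 3: in state A at pos 0, read 1 -> (A,1)->write 1,move L,goto A. Now: state=A, head=-1, tape[-2..2]=00100 (head:  ^)
Step 4: in state A at pos -1, read 0 -> (A,0)->write 1,move R,goto D. Now: state=D, head=0, tape[-2..2]=01100 (head:   ^)
Step 5: in state D at pos 0, read 1 -> (D,1)->write 1,move R,goto C. Now: state=C, head=1, tape[-2..2]=01100 (head:    ^)
Step 6: in state C at pos 1, read 0 -> (C,0)->write 0,move R,goto D. Now: state=D, head=2, tape[-2..3]=011000 (head:     ^)
Step 7: in state D at pos 2, read 0 -> (D,0)->write 0,move L,goto A. Now: state=A, head=1, tape[-2..3]=011000 (head:    ^)
Step 8: in state A at pos 1, read 0 -> (A,0)->write 1,move R,goto D. Now: state=D, head=2, tape[-2..3]=011100 (head:     ^)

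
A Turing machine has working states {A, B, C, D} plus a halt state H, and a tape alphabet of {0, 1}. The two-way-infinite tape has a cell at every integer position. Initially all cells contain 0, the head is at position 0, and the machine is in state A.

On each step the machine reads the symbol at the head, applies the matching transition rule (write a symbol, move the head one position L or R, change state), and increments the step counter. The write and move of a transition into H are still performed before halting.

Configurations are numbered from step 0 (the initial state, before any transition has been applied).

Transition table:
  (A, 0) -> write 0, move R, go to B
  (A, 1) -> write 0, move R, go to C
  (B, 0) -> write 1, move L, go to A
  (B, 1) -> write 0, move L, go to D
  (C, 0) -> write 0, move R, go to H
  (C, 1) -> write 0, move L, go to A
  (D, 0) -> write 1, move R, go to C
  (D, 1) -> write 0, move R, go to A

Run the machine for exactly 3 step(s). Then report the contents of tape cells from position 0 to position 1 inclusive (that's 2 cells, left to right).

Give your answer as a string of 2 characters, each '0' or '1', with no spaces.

Step 1: in state A at pos 0, read 0 -> (A,0)->write 0,move R,goto B. Now: state=B, head=1, tape[-1..2]=0000 (head:   ^)
Step 2: in state B at pos 1, read 0 -> (B,0)->write 1,move L,goto A. Now: state=A, head=0, tape[-1..2]=0010 (head:  ^)
Step 3: in state A at pos 0, read 0 -> (A,0)->write 0,move R,goto B. Now: state=B, head=1, tape[-1..2]=0010 (head:   ^)

Answer: 01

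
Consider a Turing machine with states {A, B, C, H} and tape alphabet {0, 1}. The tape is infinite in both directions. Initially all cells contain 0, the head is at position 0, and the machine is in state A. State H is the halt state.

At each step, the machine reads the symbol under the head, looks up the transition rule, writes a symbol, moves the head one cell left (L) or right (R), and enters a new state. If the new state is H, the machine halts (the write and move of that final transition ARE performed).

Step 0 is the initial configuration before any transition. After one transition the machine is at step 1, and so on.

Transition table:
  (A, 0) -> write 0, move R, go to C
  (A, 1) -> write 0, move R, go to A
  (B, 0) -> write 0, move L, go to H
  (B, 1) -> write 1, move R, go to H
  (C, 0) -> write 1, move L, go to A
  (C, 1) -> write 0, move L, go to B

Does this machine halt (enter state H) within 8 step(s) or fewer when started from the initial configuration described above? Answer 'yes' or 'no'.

Step 1: in state A at pos 0, read 0 -> (A,0)->write 0,move R,goto C. Now: state=C, head=1, tape[-1..2]=0000 (head:   ^)
Step 2: in state C at pos 1, read 0 -> (C,0)->write 1,move L,goto A. Now: state=A, head=0, tape[-1..2]=0010 (head:  ^)
Step 3: in state A at pos 0, read 0 -> (A,0)->write 0,move R,goto C. Now: state=C, head=1, tape[-1..2]=0010 (head:   ^)
Step 4: in state C at pos 1, read 1 -> (C,1)->write 0,move L,goto B. Now: state=B, head=0, tape[-1..2]=0000 (head:  ^)
Step 5: in state B at pos 0, read 0 -> (B,0)->write 0,move L,goto H. Now: state=H, head=-1, tape[-2..2]=00000 (head:  ^)
State H reached at step 5; 5 <= 8 -> yes

Answer: yes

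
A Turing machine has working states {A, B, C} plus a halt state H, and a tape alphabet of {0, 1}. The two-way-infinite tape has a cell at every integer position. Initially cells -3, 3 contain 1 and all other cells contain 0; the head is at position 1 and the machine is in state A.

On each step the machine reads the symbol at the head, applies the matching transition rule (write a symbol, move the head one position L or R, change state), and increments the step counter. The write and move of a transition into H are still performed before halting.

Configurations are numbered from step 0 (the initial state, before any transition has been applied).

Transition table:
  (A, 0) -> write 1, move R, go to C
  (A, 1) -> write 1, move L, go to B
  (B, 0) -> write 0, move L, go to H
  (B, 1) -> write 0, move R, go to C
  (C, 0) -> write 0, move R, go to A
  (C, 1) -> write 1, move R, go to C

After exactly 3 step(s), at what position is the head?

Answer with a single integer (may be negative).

Step 1: in state A at pos 1, read 0 -> (A,0)->write 1,move R,goto C. Now: state=C, head=2, tape[-4..4]=010001010 (head:       ^)
Step 2: in state C at pos 2, read 0 -> (C,0)->write 0,move R,goto A. Now: state=A, head=3, tape[-4..4]=010001010 (head:        ^)
Step 3: in state A at pos 3, read 1 -> (A,1)->write 1,move L,goto B. Now: state=B, head=2, tape[-4..4]=010001010 (head:       ^)

Answer: 2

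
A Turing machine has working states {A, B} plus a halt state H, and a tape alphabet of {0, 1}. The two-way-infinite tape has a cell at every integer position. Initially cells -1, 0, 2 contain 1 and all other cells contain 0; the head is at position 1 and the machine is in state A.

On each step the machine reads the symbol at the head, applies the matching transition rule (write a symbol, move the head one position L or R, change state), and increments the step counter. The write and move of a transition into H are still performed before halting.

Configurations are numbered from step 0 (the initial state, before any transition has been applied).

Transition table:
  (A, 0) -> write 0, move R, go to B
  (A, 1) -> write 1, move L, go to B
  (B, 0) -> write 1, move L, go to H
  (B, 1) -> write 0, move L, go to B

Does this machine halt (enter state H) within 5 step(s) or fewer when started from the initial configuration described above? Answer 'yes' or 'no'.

Step 1: in state A at pos 1, read 0 -> (A,0)->write 0,move R,goto B. Now: state=B, head=2, tape[-2..3]=011010 (head:     ^)
Step 2: in state B at pos 2, read 1 -> (B,1)->write 0,move L,goto B. Now: state=B, head=1, tape[-2..3]=011000 (head:    ^)
Step 3: in state B at pos 1, read 0 -> (B,0)->write 1,move L,goto H. Now: state=H, head=0, tape[-2..3]=011100 (head:   ^)
State H reached at step 3; 3 <= 5 -> yes

Answer: yes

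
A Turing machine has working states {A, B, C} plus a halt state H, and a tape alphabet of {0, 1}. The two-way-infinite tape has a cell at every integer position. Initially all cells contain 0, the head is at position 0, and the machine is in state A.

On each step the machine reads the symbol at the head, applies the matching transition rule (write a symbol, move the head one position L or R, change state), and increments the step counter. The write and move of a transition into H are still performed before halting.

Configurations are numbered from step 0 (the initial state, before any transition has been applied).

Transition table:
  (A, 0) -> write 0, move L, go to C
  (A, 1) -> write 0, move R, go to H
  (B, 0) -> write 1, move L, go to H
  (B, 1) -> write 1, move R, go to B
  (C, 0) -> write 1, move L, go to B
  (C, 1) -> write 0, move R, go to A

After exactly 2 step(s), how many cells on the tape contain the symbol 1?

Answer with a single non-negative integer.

Step 1: in state A at pos 0, read 0 -> (A,0)->write 0,move L,goto C. Now: state=C, head=-1, tape[-2..1]=0000 (head:  ^)
Step 2: in state C at pos -1, read 0 -> (C,0)->write 1,move L,goto B. Now: state=B, head=-2, tape[-3..1]=00100 (head:  ^)
Cells containing 1 after step 2: {-1} -> 1 cell(s)

Answer: 1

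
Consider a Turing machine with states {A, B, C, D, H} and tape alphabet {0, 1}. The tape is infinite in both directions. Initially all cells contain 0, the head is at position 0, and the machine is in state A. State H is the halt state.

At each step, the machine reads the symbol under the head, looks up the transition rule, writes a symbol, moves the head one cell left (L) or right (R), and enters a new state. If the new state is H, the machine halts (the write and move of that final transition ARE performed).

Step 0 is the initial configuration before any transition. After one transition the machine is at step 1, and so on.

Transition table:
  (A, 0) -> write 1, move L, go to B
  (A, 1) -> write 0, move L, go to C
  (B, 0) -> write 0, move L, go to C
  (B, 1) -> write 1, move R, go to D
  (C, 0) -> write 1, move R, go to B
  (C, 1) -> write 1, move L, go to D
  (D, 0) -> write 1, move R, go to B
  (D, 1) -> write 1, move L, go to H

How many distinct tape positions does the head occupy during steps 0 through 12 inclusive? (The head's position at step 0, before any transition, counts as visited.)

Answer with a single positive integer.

Answer: 6

Derivation:
Step 1: in state A at pos 0, read 0 -> (A,0)->write 1,move L,goto B. Now: state=B, head=-1, tape[-2..1]=0010 (head:  ^)
Step 2: in state B at pos -1, read 0 -> (B,0)->write 0,move L,goto C. Now: state=C, head=-2, tape[-3..1]=00010 (head:  ^)
Step 3: in state C at pos -2, read 0 -> (C,0)->write 1,move R,goto B. Now: state=B, head=-1, tape[-3..1]=01010 (head:   ^)
Step 4: in state B at pos -1, read 0 -> (B,0)->write 0,move L,goto C. Now: state=C, head=-2, tape[-3..1]=01010 (head:  ^)
Step 5: in state C at pos -2, read 1 -> (C,1)->write 1,move L,goto D. Now: state=D, head=-3, tape[-4..1]=001010 (head:  ^)
Step 6: in state D at pos -3, read 0 -> (D,0)->write 1,move R,goto B. Now: state=B, head=-2, tape[-4..1]=011010 (head:   ^)
Step 7: in state B at pos -2, read 1 -> (B,1)->write 1,move R,goto D. Now: state=D, head=-1, tape[-4..1]=011010 (head:    ^)
Step 8: in state D at pos -1, read 0 -> (D,0)->write 1,move R,goto B. Now: state=B, head=0, tape[-4..1]=011110 (head:     ^)
Step 9: in state B at pos 0, read 1 -> (B,1)->write 1,move R,goto D. Now: state=D, head=1, tape[-4..2]=0111100 (head:      ^)
Step 10: in state D at pos 1, read 0 -> (D,0)->write 1,move R,goto B. Now: state=B, head=2, tape[-4..3]=01111100 (head:       ^)
Step 11: in state B at pos 2, read 0 -> (B,0)->write 0,move L,goto C. Now: state=C, head=1, tape[-4..3]=01111100 (head:      ^)
Step 12: in state C at pos 1, read 1 -> (C,1)->write 1,move L,goto D. Now: state=D, head=0, tape[-4..3]=01111100 (head:     ^)
Head positions at steps 0..12: starting at 0, distinct positions visited = {-3, -2, -1, 0, 1, 2} -> 6 position(s)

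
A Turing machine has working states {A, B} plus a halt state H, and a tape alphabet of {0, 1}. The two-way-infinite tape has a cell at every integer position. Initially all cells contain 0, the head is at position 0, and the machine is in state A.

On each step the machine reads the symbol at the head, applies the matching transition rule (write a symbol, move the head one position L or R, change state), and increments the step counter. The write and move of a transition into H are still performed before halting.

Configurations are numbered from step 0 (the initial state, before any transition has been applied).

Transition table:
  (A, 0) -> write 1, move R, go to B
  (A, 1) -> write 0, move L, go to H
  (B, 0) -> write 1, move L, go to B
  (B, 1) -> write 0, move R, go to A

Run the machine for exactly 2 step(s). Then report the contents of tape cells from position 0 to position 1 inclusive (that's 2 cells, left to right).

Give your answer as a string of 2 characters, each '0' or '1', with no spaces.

Answer: 11

Derivation:
Step 1: in state A at pos 0, read 0 -> (A,0)->write 1,move R,goto B. Now: state=B, head=1, tape[-1..2]=0100 (head:   ^)
Step 2: in state B at pos 1, read 0 -> (B,0)->write 1,move L,goto B. Now: state=B, head=0, tape[-1..2]=0110 (head:  ^)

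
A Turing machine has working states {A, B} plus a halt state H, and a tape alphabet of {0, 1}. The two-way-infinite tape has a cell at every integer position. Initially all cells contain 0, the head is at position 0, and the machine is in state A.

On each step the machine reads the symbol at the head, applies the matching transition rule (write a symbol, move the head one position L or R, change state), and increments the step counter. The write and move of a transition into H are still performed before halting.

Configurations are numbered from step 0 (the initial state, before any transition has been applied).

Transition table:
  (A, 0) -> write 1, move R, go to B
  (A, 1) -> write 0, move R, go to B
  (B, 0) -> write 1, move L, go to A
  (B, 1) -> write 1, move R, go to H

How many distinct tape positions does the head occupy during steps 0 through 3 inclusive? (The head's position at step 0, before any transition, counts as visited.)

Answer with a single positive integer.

Step 1: in state A at pos 0, read 0 -> (A,0)->write 1,move R,goto B. Now: state=B, head=1, tape[-1..2]=0100 (head:   ^)
Step 2: in state B at pos 1, read 0 -> (B,0)->write 1,move L,goto A. Now: state=A, head=0, tape[-1..2]=0110 (head:  ^)
Step 3: in state A at pos 0, read 1 -> (A,1)->write 0,move R,goto B. Now: state=B, head=1, tape[-1..2]=0010 (head:   ^)
Head positions at steps 0..3: starting at 0, distinct positions visited = {0, 1} -> 2 position(s)

Answer: 2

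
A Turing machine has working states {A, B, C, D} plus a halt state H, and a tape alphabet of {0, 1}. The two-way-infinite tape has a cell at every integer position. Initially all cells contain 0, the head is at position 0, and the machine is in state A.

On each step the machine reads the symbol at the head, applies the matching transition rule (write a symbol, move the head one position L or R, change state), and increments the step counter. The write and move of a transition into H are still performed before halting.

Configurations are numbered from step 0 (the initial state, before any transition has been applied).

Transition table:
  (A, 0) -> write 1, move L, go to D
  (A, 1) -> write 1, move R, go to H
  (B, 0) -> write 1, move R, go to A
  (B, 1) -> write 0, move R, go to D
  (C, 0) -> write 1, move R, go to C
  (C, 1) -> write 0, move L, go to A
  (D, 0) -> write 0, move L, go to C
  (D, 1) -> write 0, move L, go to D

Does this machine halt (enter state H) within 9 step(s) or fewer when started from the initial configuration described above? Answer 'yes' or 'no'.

Answer: yes

Derivation:
Step 1: in state A at pos 0, read 0 -> (A,0)->write 1,move L,goto D. Now: state=D, head=-1, tape[-2..1]=0010 (head:  ^)
Step 2: in state D at pos -1, read 0 -> (D,0)->write 0,move L,goto C. Now: state=C, head=-2, tape[-3..1]=00010 (head:  ^)
Step 3: in state C at pos -2, read 0 -> (C,0)->write 1,move R,goto C. Now: state=C, head=-1, tape[-3..1]=01010 (head:   ^)
Step 4: in state C at pos -1, read 0 -> (C,0)->write 1,move R,goto C. Now: state=C, head=0, tape[-3..1]=01110 (head:    ^)
Step 5: in state C at pos 0, read 1 -> (C,1)->write 0,move L,goto A. Now: state=A, head=-1, tape[-3..1]=01100 (head:   ^)
Step 6: in state A at pos -1, read 1 -> (A,1)->write 1,move R,goto H. Now: state=H, head=0, tape[-3..1]=01100 (head:    ^)
State H reached at step 6; 6 <= 9 -> yes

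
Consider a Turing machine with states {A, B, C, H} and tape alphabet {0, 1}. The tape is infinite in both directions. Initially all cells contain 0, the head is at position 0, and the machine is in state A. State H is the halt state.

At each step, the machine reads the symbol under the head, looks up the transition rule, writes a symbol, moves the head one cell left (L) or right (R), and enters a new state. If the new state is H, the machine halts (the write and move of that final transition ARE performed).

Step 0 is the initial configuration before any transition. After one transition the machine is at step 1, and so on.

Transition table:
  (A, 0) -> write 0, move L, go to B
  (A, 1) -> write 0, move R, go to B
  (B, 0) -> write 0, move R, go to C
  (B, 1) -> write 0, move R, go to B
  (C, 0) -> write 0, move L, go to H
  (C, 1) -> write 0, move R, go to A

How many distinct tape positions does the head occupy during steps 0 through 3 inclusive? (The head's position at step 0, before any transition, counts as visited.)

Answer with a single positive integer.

Step 1: in state A at pos 0, read 0 -> (A,0)->write 0,move L,goto B. Now: state=B, head=-1, tape[-2..1]=0000 (head:  ^)
Step 2: in state B at pos -1, read 0 -> (B,0)->write 0,move R,goto C. Now: state=C, head=0, tape[-2..1]=0000 (head:   ^)
Step 3: in state C at pos 0, read 0 -> (C,0)->write 0,move L,goto H. Now: state=H, head=-1, tape[-2..1]=0000 (head:  ^)
Head positions at steps 0..3: starting at 0, distinct positions visited = {-1, 0} -> 2 position(s)

Answer: 2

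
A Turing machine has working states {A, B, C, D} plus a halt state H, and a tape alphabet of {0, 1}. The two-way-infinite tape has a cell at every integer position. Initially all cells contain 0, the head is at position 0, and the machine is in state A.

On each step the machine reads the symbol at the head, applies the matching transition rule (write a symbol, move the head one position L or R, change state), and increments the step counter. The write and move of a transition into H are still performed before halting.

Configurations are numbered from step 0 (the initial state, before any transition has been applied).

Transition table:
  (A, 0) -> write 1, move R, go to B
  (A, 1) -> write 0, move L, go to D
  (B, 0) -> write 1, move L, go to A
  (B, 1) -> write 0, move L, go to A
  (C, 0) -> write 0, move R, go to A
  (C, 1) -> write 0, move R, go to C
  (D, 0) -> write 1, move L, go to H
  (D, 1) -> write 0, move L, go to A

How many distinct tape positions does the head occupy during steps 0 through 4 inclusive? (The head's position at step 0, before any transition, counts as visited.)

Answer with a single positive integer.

Answer: 4

Derivation:
Step 1: in state A at pos 0, read 0 -> (A,0)->write 1,move R,goto B. Now: state=B, head=1, tape[-1..2]=0100 (head:   ^)
Step 2: in state B at pos 1, read 0 -> (B,0)->write 1,move L,goto A. Now: state=A, head=0, tape[-1..2]=0110 (head:  ^)
Step 3: in state A at pos 0, read 1 -> (A,1)->write 0,move L,goto D. Now: state=D, head=-1, tape[-2..2]=00010 (head:  ^)
Step 4: in state D at pos -1, read 0 -> (D,0)->write 1,move L,goto H. Now: state=H, head=-2, tape[-3..2]=001010 (head:  ^)
Head positions at steps 0..4: starting at 0, distinct positions visited = {-2, -1, 0, 1} -> 4 position(s)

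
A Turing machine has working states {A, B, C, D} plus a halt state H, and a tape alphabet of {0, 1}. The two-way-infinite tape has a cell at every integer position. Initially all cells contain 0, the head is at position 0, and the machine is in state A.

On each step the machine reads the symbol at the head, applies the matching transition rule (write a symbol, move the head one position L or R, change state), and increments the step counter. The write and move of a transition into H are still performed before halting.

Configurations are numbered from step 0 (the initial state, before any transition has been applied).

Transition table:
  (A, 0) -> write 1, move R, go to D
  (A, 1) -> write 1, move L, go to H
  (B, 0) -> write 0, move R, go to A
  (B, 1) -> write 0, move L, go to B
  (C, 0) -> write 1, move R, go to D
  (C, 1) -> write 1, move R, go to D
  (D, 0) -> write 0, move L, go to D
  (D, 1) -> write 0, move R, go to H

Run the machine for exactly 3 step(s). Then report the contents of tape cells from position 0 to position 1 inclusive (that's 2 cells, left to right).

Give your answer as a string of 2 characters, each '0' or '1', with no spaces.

Step 1: in state A at pos 0, read 0 -> (A,0)->write 1,move R,goto D. Now: state=D, head=1, tape[-1..2]=0100 (head:   ^)
Step 2: in state D at pos 1, read 0 -> (D,0)->write 0,move L,goto D. Now: state=D, head=0, tape[-1..2]=0100 (head:  ^)
Step 3: in state D at pos 0, read 1 -> (D,1)->write 0,move R,goto H. Now: state=H, head=1, tape[-1..2]=0000 (head:   ^)

Answer: 00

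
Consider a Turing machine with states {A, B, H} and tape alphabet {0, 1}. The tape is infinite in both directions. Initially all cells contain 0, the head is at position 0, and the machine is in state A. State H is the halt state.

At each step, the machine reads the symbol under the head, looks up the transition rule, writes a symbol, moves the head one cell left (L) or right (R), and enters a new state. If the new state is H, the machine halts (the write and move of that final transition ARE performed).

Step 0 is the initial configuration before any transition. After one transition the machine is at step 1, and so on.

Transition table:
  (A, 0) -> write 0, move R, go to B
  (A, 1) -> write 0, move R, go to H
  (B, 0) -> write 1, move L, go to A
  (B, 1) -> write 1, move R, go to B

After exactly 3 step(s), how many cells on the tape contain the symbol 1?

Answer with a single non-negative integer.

Step 1: in state A at pos 0, read 0 -> (A,0)->write 0,move R,goto B. Now: state=B, head=1, tape[-1..2]=0000 (head:   ^)
Step 2: in state B at pos 1, read 0 -> (B,0)->write 1,move L,goto A. Now: state=A, head=0, tape[-1..2]=0010 (head:  ^)
Step 3: in state A at pos 0, read 0 -> (A,0)->write 0,move R,goto B. Now: state=B, head=1, tape[-1..2]=0010 (head:   ^)
Cells containing 1 after step 3: {1} -> 1 cell(s)

Answer: 1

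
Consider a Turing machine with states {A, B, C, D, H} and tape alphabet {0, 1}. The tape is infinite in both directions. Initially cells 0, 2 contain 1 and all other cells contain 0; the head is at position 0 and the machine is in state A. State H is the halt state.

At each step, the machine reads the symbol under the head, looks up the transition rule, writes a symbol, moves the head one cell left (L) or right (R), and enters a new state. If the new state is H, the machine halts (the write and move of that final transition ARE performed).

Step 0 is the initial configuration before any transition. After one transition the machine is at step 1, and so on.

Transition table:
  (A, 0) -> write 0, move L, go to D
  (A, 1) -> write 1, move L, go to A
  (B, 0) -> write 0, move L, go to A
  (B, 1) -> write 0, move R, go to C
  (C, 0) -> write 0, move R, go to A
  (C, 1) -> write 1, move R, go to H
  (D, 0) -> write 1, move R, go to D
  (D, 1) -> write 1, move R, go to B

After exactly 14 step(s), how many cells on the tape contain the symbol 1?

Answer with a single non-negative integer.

Answer: 5

Derivation:
Step 1: in state A at pos 0, read 1 -> (A,1)->write 1,move L,goto A. Now: state=A, head=-1, tape[-2..3]=001010 (head:  ^)
Step 2: in state A at pos -1, read 0 -> (A,0)->write 0,move L,goto D. Now: state=D, head=-2, tape[-3..3]=0001010 (head:  ^)
Step 3: in state D at pos -2, read 0 -> (D,0)->write 1,move R,goto D. Now: state=D, head=-1, tape[-3..3]=0101010 (head:   ^)
Step 4: in state D at pos -1, read 0 -> (D,0)->write 1,move R,goto D. Now: state=D, head=0, tape[-3..3]=0111010 (head:    ^)
Step 5: in state D at pos 0, read 1 -> (D,1)->write 1,move R,goto B. Now: state=B, head=1, tape[-3..3]=0111010 (head:     ^)
Step 6: in state B at pos 1, read 0 -> (B,0)->write 0,move L,goto A. Now: state=A, head=0, tape[-3..3]=0111010 (head:    ^)
Step 7: in state A at pos 0, read 1 -> (A,1)->write 1,move L,goto A. Now: state=A, head=-1, tape[-3..3]=0111010 (head:   ^)
Step 8: in state A at pos -1, read 1 -> (A,1)->write 1,move L,goto A. Now: state=A, head=-2, tape[-3..3]=0111010 (head:  ^)
Step 9: in state A at pos -2, read 1 -> (A,1)->write 1,move L,goto A. Now: state=A, head=-3, tape[-4..3]=00111010 (head:  ^)
Step 10: in state A at pos -3, read 0 -> (A,0)->write 0,move L,goto D. Now: state=D, head=-4, tape[-5..3]=000111010 (head:  ^)
Step 11: in state D at pos -4, read 0 -> (D,0)->write 1,move R,goto D. Now: state=D, head=-3, tape[-5..3]=010111010 (head:   ^)
Step 12: in state D at pos -3, read 0 -> (D,0)->write 1,move R,goto D. Now: state=D, head=-2, tape[-5..3]=011111010 (head:    ^)
Step 13: in state D at pos -2, read 1 -> (D,1)->write 1,move R,goto B. Now: state=B, head=-1, tape[-5..3]=011111010 (head:     ^)
Step 14: in state B at pos -1, read 1 -> (B,1)->write 0,move R,goto C. Now: state=C, head=0, tape[-5..3]=011101010 (head:      ^)
Cells containing 1 after step 14: {-4, -3, -2, 0, 2} -> 5 cell(s)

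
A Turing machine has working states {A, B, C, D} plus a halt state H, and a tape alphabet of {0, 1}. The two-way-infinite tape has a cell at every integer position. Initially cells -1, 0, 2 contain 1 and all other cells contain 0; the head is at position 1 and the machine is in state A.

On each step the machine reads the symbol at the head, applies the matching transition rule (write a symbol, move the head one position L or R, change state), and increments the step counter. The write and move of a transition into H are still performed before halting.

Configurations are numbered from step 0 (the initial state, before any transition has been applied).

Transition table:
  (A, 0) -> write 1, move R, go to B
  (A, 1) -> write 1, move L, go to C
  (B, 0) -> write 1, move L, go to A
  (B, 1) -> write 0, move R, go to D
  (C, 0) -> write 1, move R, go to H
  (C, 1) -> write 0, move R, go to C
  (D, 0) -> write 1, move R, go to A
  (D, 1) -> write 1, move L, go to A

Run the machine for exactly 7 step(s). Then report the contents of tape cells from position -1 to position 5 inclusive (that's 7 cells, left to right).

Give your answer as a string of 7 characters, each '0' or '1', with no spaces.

Step 1: in state A at pos 1, read 0 -> (A,0)->write 1,move R,goto B. Now: state=B, head=2, tape[-2..3]=011110 (head:     ^)
Step 2: in state B at pos 2, read 1 -> (B,1)->write 0,move R,goto D. Now: state=D, head=3, tape[-2..4]=0111000 (head:      ^)
Step 3: in state D at pos 3, read 0 -> (D,0)->write 1,move R,goto A. Now: state=A, head=4, tape[-2..5]=01110100 (head:       ^)
Step 4: in state A at pos 4, read 0 -> (A,0)->write 1,move R,goto B. Now: state=B, head=5, tape[-2..6]=011101100 (head:        ^)
Step 5: in state B at pos 5, read 0 -> (B,0)->write 1,move L,goto A. Now: state=A, head=4, tape[-2..6]=011101110 (head:       ^)
Step 6: in state A at pos 4, read 1 -> (A,1)->write 1,move L,goto C. Now: state=C, head=3, tape[-2..6]=011101110 (head:      ^)
Step 7: in state C at pos 3, read 1 -> (C,1)->write 0,move R,goto C. Now: state=C, head=4, tape[-2..6]=011100110 (head:       ^)

Answer: 1110011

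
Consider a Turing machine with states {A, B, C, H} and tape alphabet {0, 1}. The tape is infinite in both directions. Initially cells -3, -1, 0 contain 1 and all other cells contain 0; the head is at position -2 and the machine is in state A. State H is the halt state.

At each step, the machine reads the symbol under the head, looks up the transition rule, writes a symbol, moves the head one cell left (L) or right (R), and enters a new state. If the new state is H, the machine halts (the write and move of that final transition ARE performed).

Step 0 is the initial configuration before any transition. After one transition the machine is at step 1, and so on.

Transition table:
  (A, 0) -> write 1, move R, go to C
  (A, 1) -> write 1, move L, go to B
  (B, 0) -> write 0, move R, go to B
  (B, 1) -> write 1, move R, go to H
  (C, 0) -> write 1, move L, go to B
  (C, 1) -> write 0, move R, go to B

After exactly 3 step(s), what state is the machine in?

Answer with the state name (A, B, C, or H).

Answer: H

Derivation:
Step 1: in state A at pos -2, read 0 -> (A,0)->write 1,move R,goto C. Now: state=C, head=-1, tape[-4..1]=011110 (head:    ^)
Step 2: in state C at pos -1, read 1 -> (C,1)->write 0,move R,goto B. Now: state=B, head=0, tape[-4..1]=011010 (head:     ^)
Step 3: in state B at pos 0, read 1 -> (B,1)->write 1,move R,goto H. Now: state=H, head=1, tape[-4..2]=0110100 (head:      ^)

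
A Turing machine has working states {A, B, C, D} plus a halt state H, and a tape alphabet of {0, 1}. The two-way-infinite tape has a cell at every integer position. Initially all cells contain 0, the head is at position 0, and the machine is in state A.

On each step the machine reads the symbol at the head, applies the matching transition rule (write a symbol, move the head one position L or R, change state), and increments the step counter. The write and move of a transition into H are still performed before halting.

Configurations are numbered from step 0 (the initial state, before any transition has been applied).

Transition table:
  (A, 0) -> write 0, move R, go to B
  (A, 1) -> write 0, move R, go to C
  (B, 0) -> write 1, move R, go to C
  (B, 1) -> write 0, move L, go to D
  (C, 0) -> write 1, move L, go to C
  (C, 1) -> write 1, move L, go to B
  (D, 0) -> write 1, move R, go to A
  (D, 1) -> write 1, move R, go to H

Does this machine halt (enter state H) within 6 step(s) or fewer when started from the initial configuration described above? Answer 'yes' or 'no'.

Answer: no

Derivation:
Step 1: in state A at pos 0, read 0 -> (A,0)->write 0,move R,goto B. Now: state=B, head=1, tape[-1..2]=0000 (head:   ^)
Step 2: in state B at pos 1, read 0 -> (B,0)->write 1,move R,goto C. Now: state=C, head=2, tape[-1..3]=00100 (head:    ^)
Step 3: in state C at pos 2, read 0 -> (C,0)->write 1,move L,goto C. Now: state=C, head=1, tape[-1..3]=00110 (head:   ^)
Step 4: in state C at pos 1, read 1 -> (C,1)->write 1,move L,goto B. Now: state=B, head=0, tape[-1..3]=00110 (head:  ^)
Step 5: in state B at pos 0, read 0 -> (B,0)->write 1,move R,goto C. Now: state=C, head=1, tape[-1..3]=01110 (head:   ^)
Step 6: in state C at pos 1, read 1 -> (C,1)->write 1,move L,goto B. Now: state=B, head=0, tape[-1..3]=01110 (head:  ^)
After 6 step(s): state = B (not H) -> not halted within 6 -> no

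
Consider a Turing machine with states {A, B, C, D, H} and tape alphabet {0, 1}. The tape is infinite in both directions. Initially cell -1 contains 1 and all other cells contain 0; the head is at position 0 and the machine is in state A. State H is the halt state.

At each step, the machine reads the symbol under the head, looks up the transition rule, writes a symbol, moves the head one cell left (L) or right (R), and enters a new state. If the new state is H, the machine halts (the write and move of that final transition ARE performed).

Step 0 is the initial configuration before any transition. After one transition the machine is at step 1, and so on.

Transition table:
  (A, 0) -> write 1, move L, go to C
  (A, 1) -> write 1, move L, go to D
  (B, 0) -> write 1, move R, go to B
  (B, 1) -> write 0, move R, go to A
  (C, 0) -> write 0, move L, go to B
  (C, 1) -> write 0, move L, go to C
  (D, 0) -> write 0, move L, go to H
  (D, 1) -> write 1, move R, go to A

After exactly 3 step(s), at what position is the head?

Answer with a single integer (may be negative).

Answer: -3

Derivation:
Step 1: in state A at pos 0, read 0 -> (A,0)->write 1,move L,goto C. Now: state=C, head=-1, tape[-2..1]=0110 (head:  ^)
Step 2: in state C at pos -1, read 1 -> (C,1)->write 0,move L,goto C. Now: state=C, head=-2, tape[-3..1]=00010 (head:  ^)
Step 3: in state C at pos -2, read 0 -> (C,0)->write 0,move L,goto B. Now: state=B, head=-3, tape[-4..1]=000010 (head:  ^)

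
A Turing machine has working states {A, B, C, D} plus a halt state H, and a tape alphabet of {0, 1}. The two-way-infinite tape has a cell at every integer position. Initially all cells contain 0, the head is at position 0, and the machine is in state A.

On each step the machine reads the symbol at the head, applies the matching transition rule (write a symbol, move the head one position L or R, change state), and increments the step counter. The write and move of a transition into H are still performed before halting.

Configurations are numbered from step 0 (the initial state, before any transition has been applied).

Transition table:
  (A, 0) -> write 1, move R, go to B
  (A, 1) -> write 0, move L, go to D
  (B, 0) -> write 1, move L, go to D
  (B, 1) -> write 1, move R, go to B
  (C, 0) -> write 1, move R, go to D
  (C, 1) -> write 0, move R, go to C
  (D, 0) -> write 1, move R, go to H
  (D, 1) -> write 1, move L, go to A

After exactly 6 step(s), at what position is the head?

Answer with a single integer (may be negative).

Answer: 2

Derivation:
Step 1: in state A at pos 0, read 0 -> (A,0)->write 1,move R,goto B. Now: state=B, head=1, tape[-1..2]=0100 (head:   ^)
Step 2: in state B at pos 1, read 0 -> (B,0)->write 1,move L,goto D. Now: state=D, head=0, tape[-1..2]=0110 (head:  ^)
Step 3: in state D at pos 0, read 1 -> (D,1)->write 1,move L,goto A. Now: state=A, head=-1, tape[-2..2]=00110 (head:  ^)
Step 4: in state A at pos -1, read 0 -> (A,0)->write 1,move R,goto B. Now: state=B, head=0, tape[-2..2]=01110 (head:   ^)
Step 5: in state B at pos 0, read 1 -> (B,1)->write 1,move R,goto B. Now: state=B, head=1, tape[-2..2]=01110 (head:    ^)
Step 6: in state B at pos 1, read 1 -> (B,1)->write 1,move R,goto B. Now: state=B, head=2, tape[-2..3]=011100 (head:     ^)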